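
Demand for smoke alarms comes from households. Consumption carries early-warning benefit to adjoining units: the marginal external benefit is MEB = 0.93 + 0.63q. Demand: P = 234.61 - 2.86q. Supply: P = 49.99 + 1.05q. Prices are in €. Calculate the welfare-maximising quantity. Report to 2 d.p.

q* = 56.57

Social marginal benefit = demand + MEB = 235.54 - 2.23q.
Set SMB = MC: 235.54 - 2.23q = 49.99 + 1.05q → q* = 56.5701.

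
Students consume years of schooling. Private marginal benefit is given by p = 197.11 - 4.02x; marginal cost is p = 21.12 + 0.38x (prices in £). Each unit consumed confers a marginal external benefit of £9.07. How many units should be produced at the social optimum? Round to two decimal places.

Social marginal benefit = demand + MEB = 206.18 - 4.02x.
Set SMB = MC: 206.18 - 4.02x = 21.12 + 0.38x → x* = 42.0591.

x* = 42.06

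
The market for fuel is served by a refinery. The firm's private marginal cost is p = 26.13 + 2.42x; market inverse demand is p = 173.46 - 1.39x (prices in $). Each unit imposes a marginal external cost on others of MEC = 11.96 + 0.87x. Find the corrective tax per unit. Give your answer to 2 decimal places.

Social marginal cost = private MC + MEC = 38.09 + 3.29x.
Set SMC = demand: 38.09 + 3.29x = 173.46 - 1.39x → x* = 28.9252.
The Pigouvian tax equals MEC at x*: 11.96 + 0.87×28.9252 = 37.1249.

tax = $37.12 per unit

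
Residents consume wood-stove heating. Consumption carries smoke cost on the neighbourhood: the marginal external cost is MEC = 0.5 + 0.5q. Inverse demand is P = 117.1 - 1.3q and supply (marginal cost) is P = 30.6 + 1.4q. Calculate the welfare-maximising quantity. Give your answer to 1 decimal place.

q* = 26.9

Social marginal benefit = demand − MEC = 116.6 - 1.8q.
Set SMB = MC: 116.6 - 1.8q = 30.6 + 1.4q → q* = 26.8750.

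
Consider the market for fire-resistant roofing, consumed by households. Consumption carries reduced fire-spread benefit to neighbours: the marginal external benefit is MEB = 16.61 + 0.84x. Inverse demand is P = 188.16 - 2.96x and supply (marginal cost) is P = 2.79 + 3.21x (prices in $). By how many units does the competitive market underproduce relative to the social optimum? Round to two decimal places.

Market equilibrium (private): 2.79 + 3.21x = 188.16 - 2.96x → x_m = 30.0438.
Social marginal benefit = demand + MEB = 204.77 - 2.12x.
Set SMB = MC: 204.77 - 2.12x = 2.79 + 3.21x → x* = 37.8949.
Gap = |30.0438 − 37.8949| = 7.8511.

7.85 units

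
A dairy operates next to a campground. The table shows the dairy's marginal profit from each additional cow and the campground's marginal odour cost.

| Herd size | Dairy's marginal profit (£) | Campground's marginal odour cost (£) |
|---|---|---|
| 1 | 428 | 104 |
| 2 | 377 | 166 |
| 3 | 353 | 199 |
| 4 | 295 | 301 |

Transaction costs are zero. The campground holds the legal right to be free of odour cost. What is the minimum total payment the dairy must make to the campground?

£469

Efficient level: marginal profit ≥ marginal odour cost through level 3, so k* = 3.
With the campground holding the right, the dairy must at least compensate total damage at k*: 104 + 166 + 199 = 469.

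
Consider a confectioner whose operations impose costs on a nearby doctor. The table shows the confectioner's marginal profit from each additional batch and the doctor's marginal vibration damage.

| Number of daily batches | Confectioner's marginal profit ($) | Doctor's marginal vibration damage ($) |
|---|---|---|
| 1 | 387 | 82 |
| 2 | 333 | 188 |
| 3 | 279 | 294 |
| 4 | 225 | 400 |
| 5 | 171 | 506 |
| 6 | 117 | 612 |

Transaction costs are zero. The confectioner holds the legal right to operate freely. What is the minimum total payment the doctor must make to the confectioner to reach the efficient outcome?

Left alone the confectioner would choose level 6 (marginal profit stays positive).
Efficient level: k* = 2 (marginal profit ≥ marginal vibration damage through 2).
The doctor must at least cover the confectioner's forgone profit from cutting 6→2: 279 + 225 + 171 + 117 = 792.

$792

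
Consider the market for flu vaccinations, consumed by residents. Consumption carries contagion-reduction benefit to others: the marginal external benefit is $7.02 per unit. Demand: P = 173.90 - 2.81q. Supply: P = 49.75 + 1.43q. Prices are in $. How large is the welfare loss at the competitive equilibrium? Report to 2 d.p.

DWL = $5.81

Market equilibrium (private): 49.75 + 1.43q = 173.90 - 2.81q → q_m = 29.2807.
Social marginal benefit = demand + MEB = 180.92 - 2.81q.
Set SMB = MC: 180.92 - 2.81q = 49.75 + 1.43q → q* = 30.9363.
The loss is the area between SMB and MC from q* to q_m; with linear curves that's a triangle of height MEB(q_m).
DWL = ½ × 1.6556 × 7.0200 = 5.8112.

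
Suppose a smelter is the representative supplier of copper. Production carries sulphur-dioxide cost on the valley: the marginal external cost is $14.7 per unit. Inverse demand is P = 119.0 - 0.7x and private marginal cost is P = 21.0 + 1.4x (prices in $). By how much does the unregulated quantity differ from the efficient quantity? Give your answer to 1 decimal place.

Market equilibrium (private): 21.0 + 1.4x = 119.0 - 0.7x → x_m = 46.6667.
Social marginal cost = private MC + MEC = 35.7 + 1.4x.
Set SMC = demand: 35.7 + 1.4x = 119.0 - 0.7x → x* = 39.6667.
Gap = |46.6667 − 39.6667| = 7.0000.

7.0 units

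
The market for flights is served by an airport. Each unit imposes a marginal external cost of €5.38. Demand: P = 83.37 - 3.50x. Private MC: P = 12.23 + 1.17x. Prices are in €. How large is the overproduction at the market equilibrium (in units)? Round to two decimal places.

1.15 units

Market equilibrium (private): 12.23 + 1.17x = 83.37 - 3.50x → x_m = 15.2334.
Social marginal cost = private MC + MEC = 17.61 + 1.17x.
Set SMC = demand: 17.61 + 1.17x = 83.37 - 3.50x → x* = 14.0814.
Gap = |15.2334 − 14.0814| = 1.1520.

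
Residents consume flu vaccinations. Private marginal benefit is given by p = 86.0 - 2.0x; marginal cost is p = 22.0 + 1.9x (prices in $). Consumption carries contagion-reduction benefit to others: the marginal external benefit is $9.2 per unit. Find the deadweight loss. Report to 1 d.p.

DWL = $10.9

Market equilibrium (private): 22.0 + 1.9x = 86.0 - 2.0x → x_m = 16.4103.
Social marginal benefit = demand + MEB = 95.2 - 2.0x.
Set SMB = MC: 95.2 - 2.0x = 22.0 + 1.9x → x* = 18.7692.
The welfare-loss triangle has base |x_m − x*| and height MEB(x_m) (the vertical gap between SMB and MC is zero at x* and MEB at x_m).
DWL = ½ × 2.3589 × 9.2000 = 10.8509.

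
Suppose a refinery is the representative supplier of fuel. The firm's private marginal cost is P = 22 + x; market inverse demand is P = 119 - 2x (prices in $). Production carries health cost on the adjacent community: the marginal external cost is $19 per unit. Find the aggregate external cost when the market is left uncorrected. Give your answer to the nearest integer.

Market equilibrium (private): 22 + x = 119 - 2x → x_m = 32.3333.
Total external cost = MEC × x_m = 19 × 32.3333 = 614.3327.

$614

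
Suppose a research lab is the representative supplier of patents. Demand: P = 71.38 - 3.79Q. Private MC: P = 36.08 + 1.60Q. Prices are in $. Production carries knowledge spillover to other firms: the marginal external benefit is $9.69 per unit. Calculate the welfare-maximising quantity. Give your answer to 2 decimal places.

Q* = 8.35

Social marginal cost = private MC − MEB = 26.39 + 1.60Q.
Set SMC = demand: 26.39 + 1.60Q = 71.38 - 3.79Q → Q* = 8.3469.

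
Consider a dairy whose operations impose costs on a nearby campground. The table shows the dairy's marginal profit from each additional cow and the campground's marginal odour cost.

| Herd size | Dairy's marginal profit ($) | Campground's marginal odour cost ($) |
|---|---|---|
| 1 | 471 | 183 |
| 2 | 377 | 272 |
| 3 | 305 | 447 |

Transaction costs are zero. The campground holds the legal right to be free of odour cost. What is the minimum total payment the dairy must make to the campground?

Efficient level: marginal profit ≥ marginal odour cost through level 2, so k* = 2.
With the campground holding the right, the dairy must at least compensate total damage at k*: 183 + 272 = 455.

$455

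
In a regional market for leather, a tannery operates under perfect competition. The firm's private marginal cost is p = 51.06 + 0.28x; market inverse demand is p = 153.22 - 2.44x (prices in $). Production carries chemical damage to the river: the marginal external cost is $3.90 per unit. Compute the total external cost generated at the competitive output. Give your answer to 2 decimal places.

$146.48

Market equilibrium (private): 51.06 + 0.28x = 153.22 - 2.44x → x_m = 37.5588.
Total external cost = MEC × x_m = 3.90 × 37.5588 = 146.4793.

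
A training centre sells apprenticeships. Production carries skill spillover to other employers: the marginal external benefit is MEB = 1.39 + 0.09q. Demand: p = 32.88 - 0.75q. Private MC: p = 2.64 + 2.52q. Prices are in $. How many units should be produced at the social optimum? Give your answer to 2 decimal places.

q* = 9.95

Social marginal cost = private MC − MEB = 1.25 + 2.43q.
Set SMC = demand: 1.25 + 2.43q = 32.88 - 0.75q → q* = 9.9465.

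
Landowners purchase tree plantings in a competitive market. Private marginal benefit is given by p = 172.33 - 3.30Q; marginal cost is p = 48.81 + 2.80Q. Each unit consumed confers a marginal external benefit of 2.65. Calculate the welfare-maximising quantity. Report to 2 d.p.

Q* = 20.68

Social marginal benefit = demand + MEB = 174.98 - 3.30Q.
Set SMB = MC: 174.98 - 3.30Q = 48.81 + 2.80Q → Q* = 20.6836.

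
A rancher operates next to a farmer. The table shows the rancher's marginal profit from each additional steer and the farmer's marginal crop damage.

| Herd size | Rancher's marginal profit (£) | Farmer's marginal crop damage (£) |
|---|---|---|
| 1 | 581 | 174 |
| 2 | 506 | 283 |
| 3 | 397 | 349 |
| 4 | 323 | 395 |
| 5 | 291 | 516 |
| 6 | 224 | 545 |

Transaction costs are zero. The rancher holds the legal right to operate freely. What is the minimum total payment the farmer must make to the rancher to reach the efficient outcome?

£838

Left alone the rancher would choose level 6 (marginal profit stays positive).
Efficient level: k* = 3 (marginal profit ≥ marginal crop damage through 3).
The farmer must at least cover the rancher's forgone profit from cutting 6→3: 323 + 291 + 224 = 838.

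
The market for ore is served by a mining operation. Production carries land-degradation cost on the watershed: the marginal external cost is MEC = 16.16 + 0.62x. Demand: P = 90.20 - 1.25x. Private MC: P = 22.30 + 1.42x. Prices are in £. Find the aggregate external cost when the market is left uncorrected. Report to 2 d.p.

Market equilibrium (private): 22.30 + 1.42x = 90.20 - 1.25x → x_m = 25.4307.
Total external cost = ∫₀^{x_m} (16.16 + 0.62x) dx = 16.16×25.4307 + ½×0.62×25.4307² = 611.4435.

£611.44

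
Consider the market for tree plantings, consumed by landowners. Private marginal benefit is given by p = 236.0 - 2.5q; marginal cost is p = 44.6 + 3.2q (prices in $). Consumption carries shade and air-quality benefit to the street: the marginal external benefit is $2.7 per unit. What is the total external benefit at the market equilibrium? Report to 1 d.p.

Market equilibrium (private): 44.6 + 3.2q = 236.0 - 2.5q → q_m = 33.5789.
Total external benefit = MEB × q_m = 2.7 × 33.5789 = 90.6630.

$90.7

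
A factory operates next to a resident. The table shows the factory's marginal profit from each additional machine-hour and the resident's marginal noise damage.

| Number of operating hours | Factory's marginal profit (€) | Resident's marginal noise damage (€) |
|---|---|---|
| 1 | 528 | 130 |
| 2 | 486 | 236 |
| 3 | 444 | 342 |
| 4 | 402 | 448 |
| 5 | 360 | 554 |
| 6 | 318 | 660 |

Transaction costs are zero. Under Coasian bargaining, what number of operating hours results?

3

Bargaining reaches the level where marginal profit last exceeds marginal noise damage.
That holds through level 3 (444 ≥ 342) but not at 4 (402 < 448).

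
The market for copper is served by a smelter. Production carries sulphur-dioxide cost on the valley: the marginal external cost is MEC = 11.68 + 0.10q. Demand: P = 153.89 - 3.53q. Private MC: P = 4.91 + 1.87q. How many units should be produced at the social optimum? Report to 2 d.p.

Social marginal cost = private MC + MEC = 16.59 + 1.97q.
Set SMC = demand: 16.59 + 1.97q = 153.89 - 3.53q → q* = 24.9636.

q* = 24.96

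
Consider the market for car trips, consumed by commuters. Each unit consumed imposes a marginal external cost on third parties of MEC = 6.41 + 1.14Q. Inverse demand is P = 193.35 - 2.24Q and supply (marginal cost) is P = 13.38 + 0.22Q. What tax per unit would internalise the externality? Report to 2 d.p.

tax = 61.37 per unit

Social marginal benefit = demand − MEC = 186.94 - 3.38Q.
Set SMB = MC: 186.94 - 3.38Q = 13.38 + 0.22Q → Q* = 48.2111.
The Pigouvian tax equals MEC at Q*: 6.41 + 1.14×48.2111 = 61.3707.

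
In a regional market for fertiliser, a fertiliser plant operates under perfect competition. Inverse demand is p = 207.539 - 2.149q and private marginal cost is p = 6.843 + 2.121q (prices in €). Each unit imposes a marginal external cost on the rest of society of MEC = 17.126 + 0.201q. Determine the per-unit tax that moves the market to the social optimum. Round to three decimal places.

Social marginal cost = private MC + MEC = 23.969 + 2.322q.
Set SMC = demand: 23.969 + 2.322q = 207.539 - 2.149q → q* = 41.0579.
The Pigouvian tax equals MEC at q*: 17.126 + 0.201×41.0579 = 25.3786.

tax = €25.379 per unit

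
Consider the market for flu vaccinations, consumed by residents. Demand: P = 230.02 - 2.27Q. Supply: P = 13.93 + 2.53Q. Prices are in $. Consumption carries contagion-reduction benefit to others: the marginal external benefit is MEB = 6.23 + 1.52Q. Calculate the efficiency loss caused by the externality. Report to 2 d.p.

Market equilibrium (private): 13.93 + 2.53Q = 230.02 - 2.27Q → Q_m = 45.0188.
Social marginal benefit = demand + MEB = 236.25 - 0.75Q.
Set SMB = MC: 236.25 - 0.75Q = 13.93 + 2.53Q → Q* = 67.7805.
The loss is the area between SMB and MC from Q* to Q_m; with linear curves that's a triangle of height MEB(Q_m).
DWL = ½ × 22.7617 × 74.6585 = 849.6772.

DWL = $849.68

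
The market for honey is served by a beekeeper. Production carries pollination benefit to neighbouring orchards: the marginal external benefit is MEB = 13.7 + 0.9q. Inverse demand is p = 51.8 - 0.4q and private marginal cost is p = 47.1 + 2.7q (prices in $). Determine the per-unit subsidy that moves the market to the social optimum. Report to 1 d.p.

Social marginal cost = private MC − MEB = 33.4 + 1.8q.
Set SMC = demand: 33.4 + 1.8q = 51.8 - 0.4q → q* = 8.3636.
The Pigouvian subsidy equals MEB at q*: 13.7 + 0.9×8.3636 = 21.2272.

subsidy = $21.2 per unit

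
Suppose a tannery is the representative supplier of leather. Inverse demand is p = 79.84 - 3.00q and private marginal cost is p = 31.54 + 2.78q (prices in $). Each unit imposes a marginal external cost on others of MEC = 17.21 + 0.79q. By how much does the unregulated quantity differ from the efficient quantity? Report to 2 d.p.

Market equilibrium (private): 31.54 + 2.78q = 79.84 - 3.00q → q_m = 8.3564.
Social marginal cost = private MC + MEC = 48.75 + 3.57q.
Set SMC = demand: 48.75 + 3.57q = 79.84 - 3.00q → q* = 4.7321.
Gap = |8.3564 − 4.7321| = 3.6243.

3.62 units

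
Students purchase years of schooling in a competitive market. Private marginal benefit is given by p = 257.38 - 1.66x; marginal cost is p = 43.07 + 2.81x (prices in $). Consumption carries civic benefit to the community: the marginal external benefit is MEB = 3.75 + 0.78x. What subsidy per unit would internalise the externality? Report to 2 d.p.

Social marginal benefit = demand + MEB = 261.13 - 0.88x.
Set SMB = MC: 261.13 - 0.88x = 43.07 + 2.81x → x* = 59.0949.
The Pigouvian subsidy equals MEB at x*: 3.75 + 0.78×59.0949 = 49.8440.

subsidy = $49.84 per unit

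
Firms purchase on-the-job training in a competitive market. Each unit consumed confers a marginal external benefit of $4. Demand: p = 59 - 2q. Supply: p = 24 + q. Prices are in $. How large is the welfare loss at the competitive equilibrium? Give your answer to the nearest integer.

DWL = $3

Market equilibrium (private): 24 + q = 59 - 2q → q_m = 11.6667.
Social marginal benefit = demand + MEB = 63 - 2q.
Set SMB = MC: 63 - 2q = 24 + q → q* = 13.0000.
The welfare-loss triangle has base |q_m − q*| and height MEB(q_m) (the vertical gap between SMB and MC is zero at q* and MEB at q_m).
DWL = ½ × 1.3333 × 4.0000 = 2.6666.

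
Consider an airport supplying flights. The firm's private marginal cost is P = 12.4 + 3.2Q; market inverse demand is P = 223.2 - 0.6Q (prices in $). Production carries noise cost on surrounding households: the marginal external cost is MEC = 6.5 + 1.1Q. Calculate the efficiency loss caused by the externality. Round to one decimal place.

DWL = $465.2

Market equilibrium (private): 12.4 + 3.2Q = 223.2 - 0.6Q → Q_m = 55.4737.
Social marginal cost = private MC + MEC = 18.9 + 4.3Q.
Set SMC = demand: 18.9 + 4.3Q = 223.2 - 0.6Q → Q* = 41.6939.
Between Q* and Q_m the wedge SMC − demand runs linearly from 0 to MEC(Q_m), so the loss is a triangle.
DWL = ½ × 13.7798 × 67.5211 = 465.2136.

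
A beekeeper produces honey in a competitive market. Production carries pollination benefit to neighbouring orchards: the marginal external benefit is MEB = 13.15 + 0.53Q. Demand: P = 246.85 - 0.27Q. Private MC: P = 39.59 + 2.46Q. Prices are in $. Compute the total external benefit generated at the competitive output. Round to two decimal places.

$2525.74

Market equilibrium (private): 39.59 + 2.46Q = 246.85 - 0.27Q → Q_m = 75.9194.
Total external benefit = ∫₀^{Q_m} (13.15 + 0.53Q) dQ = 13.15×75.9194 + ½×0.53×75.9194² = 2525.7353.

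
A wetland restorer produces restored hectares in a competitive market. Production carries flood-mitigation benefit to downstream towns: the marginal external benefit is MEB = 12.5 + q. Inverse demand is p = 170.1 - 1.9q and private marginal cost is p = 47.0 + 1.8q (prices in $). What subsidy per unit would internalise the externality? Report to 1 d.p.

subsidy = $62.7 per unit

Social marginal cost = private MC − MEB = 34.5 + 0.8q.
Set SMC = demand: 34.5 + 0.8q = 170.1 - 1.9q → q* = 50.2222.
The Pigouvian subsidy equals MEB at q*: 12.5 + 1.0×50.2222 = 62.7222.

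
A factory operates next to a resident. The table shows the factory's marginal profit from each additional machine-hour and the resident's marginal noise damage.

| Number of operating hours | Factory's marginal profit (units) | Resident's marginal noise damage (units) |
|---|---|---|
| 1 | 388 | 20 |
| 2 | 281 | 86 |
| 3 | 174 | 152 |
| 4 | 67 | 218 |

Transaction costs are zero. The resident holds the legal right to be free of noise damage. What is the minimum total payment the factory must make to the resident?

258

Efficient level: marginal profit ≥ marginal noise damage through level 3, so k* = 3.
With the resident holding the right, the factory must at least compensate total damage at k*: 20 + 86 + 152 = 258.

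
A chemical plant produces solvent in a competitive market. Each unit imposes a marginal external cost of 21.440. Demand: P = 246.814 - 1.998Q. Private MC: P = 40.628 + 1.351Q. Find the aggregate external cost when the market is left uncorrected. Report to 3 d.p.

Market equilibrium (private): 40.628 + 1.351Q = 246.814 - 1.998Q → Q_m = 61.5664.
Total external cost = MEC × Q_m = 21.440 × 61.5664 = 1319.9836.

1319.984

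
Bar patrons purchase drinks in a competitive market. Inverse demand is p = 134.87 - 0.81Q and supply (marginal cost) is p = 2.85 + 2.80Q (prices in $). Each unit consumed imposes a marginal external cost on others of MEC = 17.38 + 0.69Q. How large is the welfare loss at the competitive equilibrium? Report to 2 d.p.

DWL = $211.15

Market equilibrium (private): 2.85 + 2.80Q = 134.87 - 0.81Q → Q_m = 36.5706.
Social marginal benefit = demand − MEC = 117.49 - 1.50Q.
Set SMB = MC: 117.49 - 1.50Q = 2.85 + 2.80Q → Q* = 26.6605.
The loss is the area between SMB and MC from Q* to Q_m; with linear curves that's a triangle of height MEC(Q_m).
DWL = ½ × 9.9101 × 42.6137 = 211.1530.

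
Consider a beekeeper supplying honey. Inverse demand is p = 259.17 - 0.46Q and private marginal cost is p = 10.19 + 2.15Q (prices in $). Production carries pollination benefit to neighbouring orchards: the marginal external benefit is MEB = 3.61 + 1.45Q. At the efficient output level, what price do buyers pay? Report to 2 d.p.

P = $159.01

Social marginal cost = private MC − MEB = 6.58 + 0.70Q.
Set SMC = demand: 6.58 + 0.70Q = 259.17 - 0.46Q → Q* = 217.7500.
Consumer price on the demand curve at Q*: 259.17 − 0.46×217.7500 = 159.0050.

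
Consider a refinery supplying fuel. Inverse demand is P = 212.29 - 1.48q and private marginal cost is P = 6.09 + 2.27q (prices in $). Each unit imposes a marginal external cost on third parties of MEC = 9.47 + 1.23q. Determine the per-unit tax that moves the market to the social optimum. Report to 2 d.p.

tax = $58.06 per unit

Social marginal cost = private MC + MEC = 15.56 + 3.50q.
Set SMC = demand: 15.56 + 3.50q = 212.29 - 1.48q → q* = 39.5040.
The Pigouvian tax equals MEC at q*: 9.47 + 1.23×39.5040 = 58.0599.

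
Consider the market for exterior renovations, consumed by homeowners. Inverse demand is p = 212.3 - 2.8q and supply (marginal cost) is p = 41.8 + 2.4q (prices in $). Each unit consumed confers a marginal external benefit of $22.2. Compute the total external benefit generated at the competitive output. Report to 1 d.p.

$727.9

Market equilibrium (private): 41.8 + 2.4q = 212.3 - 2.8q → q_m = 32.7885.
Total external benefit = MEB × q_m = 22.2 × 32.7885 = 727.9047.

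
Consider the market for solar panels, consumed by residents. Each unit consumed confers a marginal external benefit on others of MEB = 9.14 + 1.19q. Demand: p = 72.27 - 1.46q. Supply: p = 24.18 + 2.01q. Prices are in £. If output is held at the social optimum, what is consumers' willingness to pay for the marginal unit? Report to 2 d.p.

Social marginal benefit = demand + MEB = 81.41 - 0.27q.
Set SMB = MC: 81.41 - 0.27q = 24.18 + 2.01q → q* = 25.1009.
Consumer price on the demand curve at q*: 72.27 − 1.46×25.1009 = 35.6227.

P = £35.62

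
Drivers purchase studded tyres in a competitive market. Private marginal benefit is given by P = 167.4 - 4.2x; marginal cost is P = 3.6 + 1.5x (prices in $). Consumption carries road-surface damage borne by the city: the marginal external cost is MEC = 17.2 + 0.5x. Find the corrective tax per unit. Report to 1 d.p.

Social marginal benefit = demand − MEC = 150.2 - 4.7x.
Set SMB = MC: 150.2 - 4.7x = 3.6 + 1.5x → x* = 23.6452.
The Pigouvian tax equals MEC at x*: 17.2 + 0.5×23.6452 = 29.0226.

tax = $29.0 per unit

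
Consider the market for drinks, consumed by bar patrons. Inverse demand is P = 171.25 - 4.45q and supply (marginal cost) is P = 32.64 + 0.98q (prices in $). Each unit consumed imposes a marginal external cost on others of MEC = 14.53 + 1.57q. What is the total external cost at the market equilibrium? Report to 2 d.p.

$882.42

Market equilibrium (private): 32.64 + 0.98q = 171.25 - 4.45q → q_m = 25.5267.
Total external cost = ∫₀^{q_m} (14.53 + 1.57q) dq = 14.53×25.5267 + ½×1.57×25.5267² = 882.4187.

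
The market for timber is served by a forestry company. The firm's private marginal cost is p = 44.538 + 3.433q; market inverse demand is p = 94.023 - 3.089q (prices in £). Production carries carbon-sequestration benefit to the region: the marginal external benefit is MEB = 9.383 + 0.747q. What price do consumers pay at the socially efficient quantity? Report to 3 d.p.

Social marginal cost = private MC − MEB = 35.155 + 2.686q.
Set SMC = demand: 35.155 + 2.686q = 94.023 - 3.089q → q* = 10.1936.
Consumer price on the demand curve at q*: 94.023 − 3.089×10.1936 = 62.5350.

P = £62.535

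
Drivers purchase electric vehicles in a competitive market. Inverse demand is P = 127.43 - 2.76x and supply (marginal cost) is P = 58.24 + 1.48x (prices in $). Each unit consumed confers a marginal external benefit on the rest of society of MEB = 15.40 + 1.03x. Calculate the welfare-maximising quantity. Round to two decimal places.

x* = 26.35

Social marginal benefit = demand + MEB = 142.83 - 1.73x.
Set SMB = MC: 142.83 - 1.73x = 58.24 + 1.48x → x* = 26.3520.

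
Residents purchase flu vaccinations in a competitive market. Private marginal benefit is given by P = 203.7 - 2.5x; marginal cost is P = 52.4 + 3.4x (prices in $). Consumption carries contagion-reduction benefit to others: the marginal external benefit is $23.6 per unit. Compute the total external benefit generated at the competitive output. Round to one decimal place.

Market equilibrium (private): 52.4 + 3.4x = 203.7 - 2.5x → x_m = 25.6441.
Total external benefit = MEB × x_m = 23.6 × 25.6441 = 605.2008.

$605.2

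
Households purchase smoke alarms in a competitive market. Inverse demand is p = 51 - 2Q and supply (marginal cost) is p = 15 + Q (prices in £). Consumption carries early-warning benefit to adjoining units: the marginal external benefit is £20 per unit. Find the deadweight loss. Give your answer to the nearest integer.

DWL = £67

Market equilibrium (private): 15 + Q = 51 - 2Q → Q_m = 12.0000.
Social marginal benefit = demand + MEB = 71 - 2Q.
Set SMB = MC: 71 - 2Q = 15 + Q → Q* = 18.6667.
The welfare-loss triangle has base |Q_m − Q*| and height MEB(Q_m) (the vertical gap between SMB and MC is zero at Q* and MEB at Q_m).
DWL = ½ × 6.6667 × 20.0000 = 66.6670.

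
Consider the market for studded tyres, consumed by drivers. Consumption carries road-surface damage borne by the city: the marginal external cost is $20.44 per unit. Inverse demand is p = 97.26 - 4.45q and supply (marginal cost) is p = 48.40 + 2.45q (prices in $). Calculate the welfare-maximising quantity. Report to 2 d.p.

Social marginal benefit = demand − MEC = 76.82 - 4.45q.
Set SMB = MC: 76.82 - 4.45q = 48.40 + 2.45q → q* = 4.1188.

q* = 4.12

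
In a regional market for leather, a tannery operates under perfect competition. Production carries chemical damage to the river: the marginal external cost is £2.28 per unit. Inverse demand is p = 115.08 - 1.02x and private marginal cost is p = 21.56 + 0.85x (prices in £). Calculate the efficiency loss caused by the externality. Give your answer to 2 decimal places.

Market equilibrium (private): 21.56 + 0.85x = 115.08 - 1.02x → x_m = 50.0107.
Social marginal cost = private MC + MEC = 23.84 + 0.85x.
Set SMC = demand: 23.84 + 0.85x = 115.08 - 1.02x → x* = 48.7914.
Between x* and x_m the wedge SMC − demand runs linearly from 0 to MEC(x_m), so the loss is a triangle.
DWL = ½ × 1.2193 × 2.2800 = 1.3900.

DWL = £1.39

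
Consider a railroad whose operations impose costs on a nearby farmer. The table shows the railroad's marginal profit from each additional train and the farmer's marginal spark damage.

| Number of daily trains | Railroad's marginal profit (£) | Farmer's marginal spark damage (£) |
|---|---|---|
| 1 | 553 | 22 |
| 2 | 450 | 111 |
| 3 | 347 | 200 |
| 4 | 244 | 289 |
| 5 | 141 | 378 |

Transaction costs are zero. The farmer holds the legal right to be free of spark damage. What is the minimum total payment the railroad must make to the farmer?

Efficient level: marginal profit ≥ marginal spark damage through level 3, so k* = 3.
With the farmer holding the right, the railroad must at least compensate total damage at k*: 22 + 111 + 200 = 333.

£333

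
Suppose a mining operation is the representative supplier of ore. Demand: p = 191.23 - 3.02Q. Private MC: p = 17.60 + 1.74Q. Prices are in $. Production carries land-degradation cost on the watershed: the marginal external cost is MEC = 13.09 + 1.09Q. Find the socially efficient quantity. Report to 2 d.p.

Social marginal cost = private MC + MEC = 30.69 + 2.83Q.
Set SMC = demand: 30.69 + 2.83Q = 191.23 - 3.02Q → Q* = 27.4427.

Q* = 27.44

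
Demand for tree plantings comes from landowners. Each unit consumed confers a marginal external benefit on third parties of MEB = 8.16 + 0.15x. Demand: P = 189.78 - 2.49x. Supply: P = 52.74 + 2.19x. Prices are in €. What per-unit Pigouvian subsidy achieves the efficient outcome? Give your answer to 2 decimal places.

Social marginal benefit = demand + MEB = 197.94 - 2.34x.
Set SMB = MC: 197.94 - 2.34x = 52.74 + 2.19x → x* = 32.0530.
The Pigouvian subsidy equals MEB at x*: 8.16 + 0.15×32.0530 = 12.9680.

subsidy = €12.97 per unit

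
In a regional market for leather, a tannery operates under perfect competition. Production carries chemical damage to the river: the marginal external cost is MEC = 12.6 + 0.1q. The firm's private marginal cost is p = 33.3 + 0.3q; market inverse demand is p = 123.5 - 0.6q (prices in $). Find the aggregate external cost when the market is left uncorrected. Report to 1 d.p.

Market equilibrium (private): 33.3 + 0.3q = 123.5 - 0.6q → q_m = 100.2222.
Total external cost = ∫₀^{q_m} (12.6 + 0.1q) dq = 12.6×100.2222 + ½×0.1×100.2222² = 1765.0242.

$1765.0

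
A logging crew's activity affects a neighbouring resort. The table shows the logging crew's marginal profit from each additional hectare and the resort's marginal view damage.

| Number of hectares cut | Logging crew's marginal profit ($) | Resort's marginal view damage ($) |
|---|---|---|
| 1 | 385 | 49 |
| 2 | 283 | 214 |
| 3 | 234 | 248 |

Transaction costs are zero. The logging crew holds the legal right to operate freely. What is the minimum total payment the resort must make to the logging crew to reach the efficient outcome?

$234

Left alone the logging crew would choose level 3 (marginal profit stays positive).
Efficient level: k* = 2 (marginal profit ≥ marginal view damage through 2).
The resort must at least cover the logging crew's forgone profit from cutting 3→2: 234 = 234.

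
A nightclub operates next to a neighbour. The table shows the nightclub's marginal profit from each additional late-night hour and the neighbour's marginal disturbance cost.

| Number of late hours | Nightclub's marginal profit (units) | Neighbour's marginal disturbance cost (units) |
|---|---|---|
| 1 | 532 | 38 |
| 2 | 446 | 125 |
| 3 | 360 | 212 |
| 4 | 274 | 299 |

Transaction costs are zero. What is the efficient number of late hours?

Bargaining reaches the level where marginal profit last exceeds marginal disturbance cost.
That holds through level 3 (360 ≥ 212) but not at 4 (274 < 299).

3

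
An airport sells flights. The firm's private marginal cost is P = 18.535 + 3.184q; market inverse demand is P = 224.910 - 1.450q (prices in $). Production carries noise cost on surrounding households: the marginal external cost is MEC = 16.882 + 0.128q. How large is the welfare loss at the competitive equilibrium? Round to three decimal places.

Market equilibrium (private): 18.535 + 3.184q = 224.910 - 1.450q → q_m = 44.5350.
Social marginal cost = private MC + MEC = 35.417 + 3.312q.
Set SMC = demand: 35.417 + 3.312q = 224.910 - 1.450q → q* = 39.7927.
Between q* and q_m the wedge SMC − demand runs linearly from 0 to MEC(q_m), so the loss is a triangle.
DWL = ½ × 4.7423 × 22.5825 = 53.5465.

DWL = $53.546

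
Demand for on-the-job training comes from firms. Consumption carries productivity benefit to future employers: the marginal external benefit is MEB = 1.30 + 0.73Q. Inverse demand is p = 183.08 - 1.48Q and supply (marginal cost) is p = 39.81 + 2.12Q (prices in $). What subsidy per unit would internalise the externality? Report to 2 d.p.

subsidy = $38.07 per unit

Social marginal benefit = demand + MEB = 184.38 - 0.75Q.
Set SMB = MC: 184.38 - 0.75Q = 39.81 + 2.12Q → Q* = 50.3728.
The Pigouvian subsidy equals MEB at Q*: 1.30 + 0.73×50.3728 = 38.0721.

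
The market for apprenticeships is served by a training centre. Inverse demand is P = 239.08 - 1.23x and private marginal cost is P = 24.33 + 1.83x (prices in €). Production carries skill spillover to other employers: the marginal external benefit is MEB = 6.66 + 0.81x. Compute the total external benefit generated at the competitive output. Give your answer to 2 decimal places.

€2462.10

Market equilibrium (private): 24.33 + 1.83x = 239.08 - 1.23x → x_m = 70.1797.
Total external benefit = ∫₀^{x_m} (6.66 + 0.81x) dx = 6.66×70.1797 + ½×0.81×70.1797² = 2462.0989.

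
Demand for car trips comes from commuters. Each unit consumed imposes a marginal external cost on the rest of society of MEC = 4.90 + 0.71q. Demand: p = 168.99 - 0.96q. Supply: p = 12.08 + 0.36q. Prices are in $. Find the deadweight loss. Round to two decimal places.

Market equilibrium (private): 12.08 + 0.36q = 168.99 - 0.96q → q_m = 118.8712.
Social marginal benefit = demand − MEC = 164.09 - 1.67q.
Set SMB = MC: 164.09 - 1.67q = 12.08 + 0.36q → q* = 74.8818.
The welfare-loss triangle has base |q_m − q*| and height MEC(q_m) (the vertical gap between SMB and MC is zero at q* and MEC at q_m).
DWL = ½ × 43.9894 × 89.2986 = 1964.0959.

DWL = $1964.10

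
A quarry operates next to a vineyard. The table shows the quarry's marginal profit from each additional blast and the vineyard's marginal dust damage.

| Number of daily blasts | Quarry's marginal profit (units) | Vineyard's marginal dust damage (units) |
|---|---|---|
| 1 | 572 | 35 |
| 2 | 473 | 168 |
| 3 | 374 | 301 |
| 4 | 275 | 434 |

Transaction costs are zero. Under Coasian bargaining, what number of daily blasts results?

Bargaining reaches the level where marginal profit last exceeds marginal dust damage.
That holds through level 3 (374 ≥ 301) but not at 4 (275 < 434).

3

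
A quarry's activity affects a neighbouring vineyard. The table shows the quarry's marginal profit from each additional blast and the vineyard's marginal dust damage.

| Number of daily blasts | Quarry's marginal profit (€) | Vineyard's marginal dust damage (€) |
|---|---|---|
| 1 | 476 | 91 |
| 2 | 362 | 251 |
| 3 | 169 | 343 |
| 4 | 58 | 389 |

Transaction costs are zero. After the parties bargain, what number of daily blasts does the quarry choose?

2

Bargaining reaches the level where marginal profit last exceeds marginal dust damage.
That holds through level 2 (362 ≥ 251) but not at 3 (169 < 343).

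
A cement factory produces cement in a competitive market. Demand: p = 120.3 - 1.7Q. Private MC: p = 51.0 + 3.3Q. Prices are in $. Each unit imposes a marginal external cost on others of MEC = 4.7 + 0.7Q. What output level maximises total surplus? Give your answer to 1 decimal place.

Social marginal cost = private MC + MEC = 55.7 + 4.0Q.
Set SMC = demand: 55.7 + 4.0Q = 120.3 - 1.7Q → Q* = 11.3333.

Q* = 11.3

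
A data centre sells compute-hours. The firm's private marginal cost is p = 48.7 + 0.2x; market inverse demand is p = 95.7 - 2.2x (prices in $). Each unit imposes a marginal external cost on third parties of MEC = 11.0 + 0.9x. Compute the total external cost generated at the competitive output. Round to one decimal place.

Market equilibrium (private): 48.7 + 0.2x = 95.7 - 2.2x → x_m = 19.5833.
Total external cost = ∫₀^{x_m} (11.0 + 0.9x) dx = 11.0×19.5833 + ½×0.9×19.5833² = 387.9938.

$388.0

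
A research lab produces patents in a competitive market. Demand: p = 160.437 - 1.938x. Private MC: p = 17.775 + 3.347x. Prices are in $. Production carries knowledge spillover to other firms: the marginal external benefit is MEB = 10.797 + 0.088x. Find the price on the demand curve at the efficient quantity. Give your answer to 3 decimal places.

Social marginal cost = private MC − MEB = 6.978 + 3.259x.
Set SMC = demand: 6.978 + 3.259x = 160.437 - 1.938x → x* = 29.5284.
Consumer price on the demand curve at x*: 160.437 − 1.938×29.5284 = 103.2110.

P = $103.211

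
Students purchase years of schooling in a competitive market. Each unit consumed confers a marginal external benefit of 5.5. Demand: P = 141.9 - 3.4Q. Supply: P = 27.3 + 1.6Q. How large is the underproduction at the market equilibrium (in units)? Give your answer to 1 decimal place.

Market equilibrium (private): 27.3 + 1.6Q = 141.9 - 3.4Q → Q_m = 22.9200.
Social marginal benefit = demand + MEB = 147.4 - 3.4Q.
Set SMB = MC: 147.4 - 3.4Q = 27.3 + 1.6Q → Q* = 24.0200.
Gap = |22.9200 − 24.0200| = 1.1000.

1.1 units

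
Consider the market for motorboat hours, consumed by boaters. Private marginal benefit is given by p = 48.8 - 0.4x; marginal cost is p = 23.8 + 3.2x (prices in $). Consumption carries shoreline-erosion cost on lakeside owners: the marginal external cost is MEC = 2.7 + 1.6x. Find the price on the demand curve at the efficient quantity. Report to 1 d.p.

P = $47.1

Social marginal benefit = demand − MEC = 46.1 - 2.0x.
Set SMB = MC: 46.1 - 2.0x = 23.8 + 3.2x → x* = 4.2885.
Consumer price on the demand curve at x*: 48.8 − 0.4×4.2885 = 47.0846.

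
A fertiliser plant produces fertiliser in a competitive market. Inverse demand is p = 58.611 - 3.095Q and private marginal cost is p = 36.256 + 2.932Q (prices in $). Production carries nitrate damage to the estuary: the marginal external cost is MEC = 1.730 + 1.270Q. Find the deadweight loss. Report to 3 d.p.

Market equilibrium (private): 36.256 + 2.932Q = 58.611 - 3.095Q → Q_m = 3.7091.
Social marginal cost = private MC + MEC = 37.986 + 4.202Q.
Set SMC = demand: 37.986 + 4.202Q = 58.611 - 3.095Q → Q* = 2.8265.
The loss is the area between SMC and demand from Q* to Q_m; with linear curves that's a triangle of height MEC(Q_m).
DWL = ½ × 0.8826 × 6.4406 = 2.8422.

DWL = $2.842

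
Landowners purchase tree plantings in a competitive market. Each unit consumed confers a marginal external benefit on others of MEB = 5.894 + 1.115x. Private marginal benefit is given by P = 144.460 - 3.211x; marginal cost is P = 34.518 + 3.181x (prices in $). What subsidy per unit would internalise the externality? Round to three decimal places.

Social marginal benefit = demand + MEB = 150.354 - 2.096x.
Set SMB = MC: 150.354 - 2.096x = 34.518 + 3.181x → x* = 21.9511.
The Pigouvian subsidy equals MEB at x*: 5.894 + 1.115×21.9511 = 30.3695.

subsidy = $30.369 per unit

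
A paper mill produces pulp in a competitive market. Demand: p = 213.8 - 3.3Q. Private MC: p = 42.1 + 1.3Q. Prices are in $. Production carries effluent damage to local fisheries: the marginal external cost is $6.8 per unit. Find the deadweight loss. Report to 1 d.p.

DWL = $5.0

Market equilibrium (private): 42.1 + 1.3Q = 213.8 - 3.3Q → Q_m = 37.3261.
Social marginal cost = private MC + MEC = 48.9 + 1.3Q.
Set SMC = demand: 48.9 + 1.3Q = 213.8 - 3.3Q → Q* = 35.8478.
Between Q* and Q_m the wedge SMC − demand runs linearly from 0 to MEC(Q_m), so the loss is a triangle.
DWL = ½ × 1.4783 × 6.8000 = 5.0262.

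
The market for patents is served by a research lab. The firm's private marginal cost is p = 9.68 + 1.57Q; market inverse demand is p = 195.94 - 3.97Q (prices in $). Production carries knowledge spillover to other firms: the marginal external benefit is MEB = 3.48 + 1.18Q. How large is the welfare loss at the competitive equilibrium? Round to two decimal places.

Market equilibrium (private): 9.68 + 1.57Q = 195.94 - 3.97Q → Q_m = 33.6209.
Social marginal cost = private MC − MEB = 6.20 + 0.39Q.
Set SMC = demand: 6.20 + 0.39Q = 195.94 - 3.97Q → Q* = 43.5183.
The welfare-loss triangle has base |Q_m − Q*| and height MEB(Q_m) (the vertical gap between SMC and demand is zero at Q* and MEB at Q_m).
DWL = ½ × 9.8974 × 43.1527 = 213.5498.

DWL = $213.55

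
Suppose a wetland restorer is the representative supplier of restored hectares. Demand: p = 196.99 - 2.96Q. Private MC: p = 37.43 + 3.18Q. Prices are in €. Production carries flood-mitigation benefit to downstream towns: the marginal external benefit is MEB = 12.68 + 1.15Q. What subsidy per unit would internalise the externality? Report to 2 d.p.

Social marginal cost = private MC − MEB = 24.75 + 2.03Q.
Set SMC = demand: 24.75 + 2.03Q = 196.99 - 2.96Q → Q* = 34.5170.
The Pigouvian subsidy equals MEB at Q*: 12.68 + 1.15×34.5170 = 52.3746.

subsidy = €52.37 per unit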